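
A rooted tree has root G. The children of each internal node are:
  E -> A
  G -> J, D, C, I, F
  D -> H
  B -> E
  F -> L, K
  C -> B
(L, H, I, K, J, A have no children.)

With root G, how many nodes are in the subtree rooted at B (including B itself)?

3

B's subtree: {B, E, A}, size 3.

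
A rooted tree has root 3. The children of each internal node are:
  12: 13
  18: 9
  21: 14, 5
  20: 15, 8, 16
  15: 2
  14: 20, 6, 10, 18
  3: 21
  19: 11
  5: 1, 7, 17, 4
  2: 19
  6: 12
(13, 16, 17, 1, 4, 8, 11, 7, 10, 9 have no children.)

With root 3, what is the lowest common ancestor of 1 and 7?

Ancestors of 1 (toward the root): 1, 5, 21, 3.
Ancestors of 7: 7, 5, 21, 3.
The deepest node appearing in both lists is 5.

5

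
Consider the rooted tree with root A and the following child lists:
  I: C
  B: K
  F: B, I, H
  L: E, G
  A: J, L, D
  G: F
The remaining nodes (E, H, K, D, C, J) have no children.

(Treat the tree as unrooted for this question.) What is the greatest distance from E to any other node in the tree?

5

Distances from E peak at 5, attained at K (C also at distance 5).
E–L–G–F–B–K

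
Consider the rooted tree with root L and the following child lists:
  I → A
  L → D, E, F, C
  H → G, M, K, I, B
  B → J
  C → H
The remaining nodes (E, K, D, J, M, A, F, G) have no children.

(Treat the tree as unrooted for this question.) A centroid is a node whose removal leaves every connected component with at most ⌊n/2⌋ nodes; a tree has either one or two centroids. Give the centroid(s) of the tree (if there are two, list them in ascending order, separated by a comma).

If H is removed the pieces have sizes 5, 2, 2, 1, 1, 1, all ≤ ⌊13/2⌋ = 6.
No neighbour of H does as well, so H is the unique centroid.

H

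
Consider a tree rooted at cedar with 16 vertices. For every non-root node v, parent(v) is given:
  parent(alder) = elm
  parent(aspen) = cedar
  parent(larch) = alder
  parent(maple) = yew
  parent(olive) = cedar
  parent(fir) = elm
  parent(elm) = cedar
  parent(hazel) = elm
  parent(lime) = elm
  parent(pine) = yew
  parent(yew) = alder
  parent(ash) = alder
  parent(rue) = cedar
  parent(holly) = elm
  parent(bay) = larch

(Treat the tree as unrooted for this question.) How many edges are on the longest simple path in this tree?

5

A longest path is bay – larch – alder – elm – cedar – rue, with 5 edges.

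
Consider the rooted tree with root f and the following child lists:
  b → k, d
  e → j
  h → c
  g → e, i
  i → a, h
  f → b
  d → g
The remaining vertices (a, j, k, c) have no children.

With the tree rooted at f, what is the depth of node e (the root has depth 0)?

4

f – b – d – g – e — 4 edges.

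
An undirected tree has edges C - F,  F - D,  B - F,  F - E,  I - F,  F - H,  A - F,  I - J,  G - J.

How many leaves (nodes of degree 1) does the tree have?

7

Exactly 7 nodes have a single neighbour: A, B, C, D, E, G, H.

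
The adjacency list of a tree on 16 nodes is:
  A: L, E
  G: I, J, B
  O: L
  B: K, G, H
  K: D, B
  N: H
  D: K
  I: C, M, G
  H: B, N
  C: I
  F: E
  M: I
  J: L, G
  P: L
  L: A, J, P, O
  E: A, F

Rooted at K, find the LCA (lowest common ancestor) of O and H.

B

Ancestors of O (toward the root): O, L, J, G, B, K.
Ancestors of H: H, B, K.
The deepest node appearing in both lists is B.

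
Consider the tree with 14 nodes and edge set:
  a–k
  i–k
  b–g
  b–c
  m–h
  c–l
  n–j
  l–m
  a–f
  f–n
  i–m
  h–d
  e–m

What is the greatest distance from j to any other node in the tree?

The node farthest from j is g, via j-n-f-a-k-i-m-l-c-b-g — 10 edges.

10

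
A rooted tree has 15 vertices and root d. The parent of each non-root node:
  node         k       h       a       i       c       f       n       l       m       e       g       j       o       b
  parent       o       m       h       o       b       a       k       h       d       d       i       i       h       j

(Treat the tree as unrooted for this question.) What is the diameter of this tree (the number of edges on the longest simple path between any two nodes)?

Starting from e, a farthest node is c at distance 8.
One longest path: e-d-m-h-o-i-j-b-c.
So the diameter is 8.

8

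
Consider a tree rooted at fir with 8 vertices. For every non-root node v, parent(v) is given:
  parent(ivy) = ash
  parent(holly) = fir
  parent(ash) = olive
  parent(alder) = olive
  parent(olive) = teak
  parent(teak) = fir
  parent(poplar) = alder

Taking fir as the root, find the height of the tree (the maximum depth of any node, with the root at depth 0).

4

The longest root-to-leaf path is fir–teak–olive–ash–ivy (4 edges).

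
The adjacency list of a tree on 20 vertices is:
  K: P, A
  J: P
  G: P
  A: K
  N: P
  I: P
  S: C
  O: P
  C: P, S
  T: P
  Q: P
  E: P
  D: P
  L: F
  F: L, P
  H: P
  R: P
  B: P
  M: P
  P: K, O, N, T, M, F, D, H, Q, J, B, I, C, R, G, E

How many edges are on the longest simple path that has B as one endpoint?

3

The node farthest from B is S (L, A also at distance 3), via B–P–C–S — 3 edges.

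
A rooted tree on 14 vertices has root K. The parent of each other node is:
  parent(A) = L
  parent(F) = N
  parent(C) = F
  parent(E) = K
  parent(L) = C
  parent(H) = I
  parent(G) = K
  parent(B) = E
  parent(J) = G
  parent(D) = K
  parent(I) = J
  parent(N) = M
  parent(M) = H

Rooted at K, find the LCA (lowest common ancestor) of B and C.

K

Ancestors of B (toward the root): B, E, K.
Ancestors of C: C, F, N, M, H, I, J, G, K.
The deepest node appearing in both lists is K.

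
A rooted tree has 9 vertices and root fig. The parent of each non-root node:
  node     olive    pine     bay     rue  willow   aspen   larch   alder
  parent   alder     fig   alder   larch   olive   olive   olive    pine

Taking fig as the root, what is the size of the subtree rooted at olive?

The subtree rooted at olive contains: olive, larch, aspen, willow, rue — 5 nodes.

5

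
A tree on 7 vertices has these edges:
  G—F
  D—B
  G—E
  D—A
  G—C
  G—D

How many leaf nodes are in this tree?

Exactly 5 nodes have a single neighbour: A, B, C, E, F.

5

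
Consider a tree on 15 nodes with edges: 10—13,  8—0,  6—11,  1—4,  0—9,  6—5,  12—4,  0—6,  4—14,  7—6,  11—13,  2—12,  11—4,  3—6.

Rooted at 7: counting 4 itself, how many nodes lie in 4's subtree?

5

The subtree rooted at 4 contains: 4, 12, 14, 1, 2 — 5 nodes.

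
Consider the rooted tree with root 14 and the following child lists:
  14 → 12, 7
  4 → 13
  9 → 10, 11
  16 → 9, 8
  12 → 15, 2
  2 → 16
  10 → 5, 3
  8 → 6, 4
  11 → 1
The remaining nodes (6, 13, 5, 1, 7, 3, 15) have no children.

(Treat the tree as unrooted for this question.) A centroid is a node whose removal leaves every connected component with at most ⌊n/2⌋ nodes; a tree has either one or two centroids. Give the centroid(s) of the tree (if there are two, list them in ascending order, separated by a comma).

16

Delete 16: the remaining components have sizes 6, 5, 4. Max 6 ≤ 8, so 16 is a centroid.
Every other node leaves some component of size > 8, so the centroid is unique.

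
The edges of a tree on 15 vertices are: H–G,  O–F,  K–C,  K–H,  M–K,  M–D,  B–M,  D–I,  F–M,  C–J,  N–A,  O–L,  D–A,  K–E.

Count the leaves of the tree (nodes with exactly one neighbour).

7

Exactly 7 nodes have a single neighbour: B, E, G, I, J, L, N.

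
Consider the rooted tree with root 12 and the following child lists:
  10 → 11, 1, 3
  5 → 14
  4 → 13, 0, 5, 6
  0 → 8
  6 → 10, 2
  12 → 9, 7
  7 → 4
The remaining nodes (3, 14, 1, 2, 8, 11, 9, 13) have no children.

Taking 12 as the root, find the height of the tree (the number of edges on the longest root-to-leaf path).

5

11 sits deepest: 12-7-4-6-10-11 — 5 edges from the root.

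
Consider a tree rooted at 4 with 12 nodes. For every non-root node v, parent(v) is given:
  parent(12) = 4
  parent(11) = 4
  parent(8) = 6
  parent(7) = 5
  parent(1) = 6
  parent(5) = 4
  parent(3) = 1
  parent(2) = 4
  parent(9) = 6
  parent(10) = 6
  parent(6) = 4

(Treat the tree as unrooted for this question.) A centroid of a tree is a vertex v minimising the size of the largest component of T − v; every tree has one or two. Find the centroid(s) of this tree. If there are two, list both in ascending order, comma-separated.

Removing 6 splits the tree into components of sizes 6, 2, 1, 1, 1; the largest is 6 ≤ ⌊12/2⌋ = 6.
Its neighbour 4 also leaves a largest component of size 6, so both are centroids.

4, 6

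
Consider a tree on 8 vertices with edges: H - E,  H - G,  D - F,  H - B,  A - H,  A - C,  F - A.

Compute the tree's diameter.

Starting from D, a farthest node is B at distance 4.
One longest path: D – F – A – H – B.
So the diameter is 4.

4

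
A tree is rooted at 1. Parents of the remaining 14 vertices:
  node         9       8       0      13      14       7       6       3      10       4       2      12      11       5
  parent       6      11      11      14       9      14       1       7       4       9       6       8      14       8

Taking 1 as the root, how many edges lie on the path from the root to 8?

5

1 → 6 → 9 → 14 → 11 → 8 — 5 edges.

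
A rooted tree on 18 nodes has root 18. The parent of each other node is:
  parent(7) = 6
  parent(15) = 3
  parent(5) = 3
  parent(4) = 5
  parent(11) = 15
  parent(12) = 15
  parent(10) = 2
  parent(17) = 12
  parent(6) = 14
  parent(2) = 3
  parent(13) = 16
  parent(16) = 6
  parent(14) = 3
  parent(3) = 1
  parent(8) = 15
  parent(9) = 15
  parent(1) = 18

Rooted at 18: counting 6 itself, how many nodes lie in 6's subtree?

Descendants of 6 (including itself): 6, 16, 7, 13. That's 4.

4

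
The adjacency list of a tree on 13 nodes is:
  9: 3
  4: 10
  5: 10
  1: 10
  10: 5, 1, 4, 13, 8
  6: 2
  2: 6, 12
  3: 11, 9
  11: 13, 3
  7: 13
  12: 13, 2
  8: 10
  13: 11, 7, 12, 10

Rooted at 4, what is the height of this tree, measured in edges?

5

A deepest node is 9, reached by 4-10-13-11-3-9.
That path has 5 edges, so the height is 5.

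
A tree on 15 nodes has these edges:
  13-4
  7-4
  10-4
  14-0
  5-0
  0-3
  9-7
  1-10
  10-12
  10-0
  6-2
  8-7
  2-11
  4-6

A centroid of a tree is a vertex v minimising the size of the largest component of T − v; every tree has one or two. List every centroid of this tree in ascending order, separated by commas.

4

Delete 4: the remaining components have sizes 7, 3, 3, 1. Max 7 ≤ 7, so 4 is a centroid.
No neighbour of 4 does as well, so 4 is the unique centroid.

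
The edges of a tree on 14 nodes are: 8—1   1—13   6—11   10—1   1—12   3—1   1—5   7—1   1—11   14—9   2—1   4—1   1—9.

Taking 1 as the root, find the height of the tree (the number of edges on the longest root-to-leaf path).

2

A deepest node is 6, reached by 1 → 11 → 6.
That path has 2 edges, so the height is 2.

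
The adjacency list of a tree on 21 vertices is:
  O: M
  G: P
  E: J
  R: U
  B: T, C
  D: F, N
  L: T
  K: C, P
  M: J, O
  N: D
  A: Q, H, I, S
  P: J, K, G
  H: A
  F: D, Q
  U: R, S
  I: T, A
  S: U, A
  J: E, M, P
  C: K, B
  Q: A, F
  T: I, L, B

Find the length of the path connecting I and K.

4

Walking from I: I - T - B - C - K. Length 4.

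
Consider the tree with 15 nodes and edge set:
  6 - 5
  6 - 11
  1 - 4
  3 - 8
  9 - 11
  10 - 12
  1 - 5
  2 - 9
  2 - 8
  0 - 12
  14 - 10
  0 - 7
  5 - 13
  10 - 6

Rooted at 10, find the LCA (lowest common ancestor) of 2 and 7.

10

Ancestors of 2 (toward the root): 2, 9, 11, 6, 10.
Ancestors of 7: 7, 0, 12, 10.
The deepest node appearing in both lists is 10.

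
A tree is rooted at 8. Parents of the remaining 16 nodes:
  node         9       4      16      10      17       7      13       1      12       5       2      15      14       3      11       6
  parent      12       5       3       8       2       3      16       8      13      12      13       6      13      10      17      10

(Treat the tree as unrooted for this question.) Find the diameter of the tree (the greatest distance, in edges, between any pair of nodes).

8

Starting from 15, a farthest node is 11 at distance 8.
One longest path: 15 - 6 - 10 - 3 - 16 - 13 - 2 - 17 - 11.
So the diameter is 8.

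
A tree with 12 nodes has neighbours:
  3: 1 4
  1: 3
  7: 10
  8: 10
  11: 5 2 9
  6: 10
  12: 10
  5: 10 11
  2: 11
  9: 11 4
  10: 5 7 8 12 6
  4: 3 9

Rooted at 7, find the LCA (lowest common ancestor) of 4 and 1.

4

Ancestors of 4 (toward the root): 4, 9, 11, 5, 10, 7.
Ancestors of 1: 1, 3, 4, 9, 11, 5, 10, 7.
The deepest node appearing in both lists is 4.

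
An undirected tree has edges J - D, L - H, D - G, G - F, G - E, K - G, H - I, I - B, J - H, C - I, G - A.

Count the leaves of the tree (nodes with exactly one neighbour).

7

The leaves are A, B, C, E, F, K, L.
That is 7 leaves.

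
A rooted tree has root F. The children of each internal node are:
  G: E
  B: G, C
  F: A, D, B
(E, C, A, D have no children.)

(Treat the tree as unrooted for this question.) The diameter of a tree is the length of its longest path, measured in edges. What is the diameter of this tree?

4

A longest path is D-F-B-G-E, with 4 edges.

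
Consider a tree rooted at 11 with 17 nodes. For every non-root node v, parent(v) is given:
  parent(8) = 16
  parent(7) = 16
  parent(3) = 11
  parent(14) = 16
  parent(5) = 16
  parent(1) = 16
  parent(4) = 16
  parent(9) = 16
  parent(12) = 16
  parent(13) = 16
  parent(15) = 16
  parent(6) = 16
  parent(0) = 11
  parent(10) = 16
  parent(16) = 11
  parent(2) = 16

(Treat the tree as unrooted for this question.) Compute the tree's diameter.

A longest path is 3-11-16-1, with 3 edges.

3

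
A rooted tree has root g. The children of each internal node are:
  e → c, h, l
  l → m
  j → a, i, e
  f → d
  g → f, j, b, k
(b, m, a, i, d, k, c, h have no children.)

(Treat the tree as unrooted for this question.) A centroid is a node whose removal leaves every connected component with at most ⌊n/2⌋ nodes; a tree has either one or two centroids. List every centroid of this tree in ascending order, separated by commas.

j

Removing j splits the tree into components of sizes 5, 5, 1, 1; the largest is 5 ≤ ⌊13/2⌋ = 6.
Every other node leaves some component of size > 6, so the centroid is unique.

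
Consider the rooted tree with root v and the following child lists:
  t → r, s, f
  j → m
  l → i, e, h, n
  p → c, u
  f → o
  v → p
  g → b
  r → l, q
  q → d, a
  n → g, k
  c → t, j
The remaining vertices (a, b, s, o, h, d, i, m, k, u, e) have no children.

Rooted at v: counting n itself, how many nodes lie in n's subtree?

4

n's subtree: {n, g, k, b}, size 4.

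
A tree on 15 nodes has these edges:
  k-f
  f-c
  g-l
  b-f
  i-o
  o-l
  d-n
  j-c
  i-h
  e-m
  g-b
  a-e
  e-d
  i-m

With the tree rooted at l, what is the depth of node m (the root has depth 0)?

3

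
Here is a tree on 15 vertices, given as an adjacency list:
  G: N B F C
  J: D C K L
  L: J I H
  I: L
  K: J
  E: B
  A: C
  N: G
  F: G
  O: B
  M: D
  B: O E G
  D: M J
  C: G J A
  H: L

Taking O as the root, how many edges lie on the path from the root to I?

6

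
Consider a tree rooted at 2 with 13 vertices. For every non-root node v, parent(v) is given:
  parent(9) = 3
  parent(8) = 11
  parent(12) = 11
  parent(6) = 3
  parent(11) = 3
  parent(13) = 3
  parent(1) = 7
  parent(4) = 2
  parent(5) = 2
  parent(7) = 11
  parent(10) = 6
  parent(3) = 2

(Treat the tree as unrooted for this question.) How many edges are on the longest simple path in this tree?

A longest path is 1–7–11–3–2–5, with 5 edges.

5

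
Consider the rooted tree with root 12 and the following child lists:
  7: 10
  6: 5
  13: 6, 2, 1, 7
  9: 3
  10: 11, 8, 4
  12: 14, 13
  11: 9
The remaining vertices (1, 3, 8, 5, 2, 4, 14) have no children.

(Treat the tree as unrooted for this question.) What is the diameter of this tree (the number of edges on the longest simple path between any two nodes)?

7

Starting from 3, a farthest node is 14 at distance 7.
One longest path: 3–9–11–10–7–13–12–14.
So the diameter is 7.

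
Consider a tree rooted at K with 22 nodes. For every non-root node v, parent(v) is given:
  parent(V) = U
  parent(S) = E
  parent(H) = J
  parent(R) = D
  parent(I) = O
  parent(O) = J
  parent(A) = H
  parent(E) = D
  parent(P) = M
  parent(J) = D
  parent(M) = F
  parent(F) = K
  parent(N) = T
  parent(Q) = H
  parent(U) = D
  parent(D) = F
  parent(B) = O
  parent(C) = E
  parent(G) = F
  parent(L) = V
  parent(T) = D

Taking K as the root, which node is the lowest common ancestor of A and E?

D

Ancestors of A (toward the root): A, H, J, D, F, K.
Ancestors of E: E, D, F, K.
The deepest node appearing in both lists is D.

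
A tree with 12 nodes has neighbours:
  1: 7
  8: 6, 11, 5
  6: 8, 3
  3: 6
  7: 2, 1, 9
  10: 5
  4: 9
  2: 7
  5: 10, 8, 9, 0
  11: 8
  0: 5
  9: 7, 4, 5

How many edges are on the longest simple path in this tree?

Starting from 2, a farthest node is 3 at distance 6.
One longest path: 2-7-9-5-8-6-3.
So the diameter is 6.

6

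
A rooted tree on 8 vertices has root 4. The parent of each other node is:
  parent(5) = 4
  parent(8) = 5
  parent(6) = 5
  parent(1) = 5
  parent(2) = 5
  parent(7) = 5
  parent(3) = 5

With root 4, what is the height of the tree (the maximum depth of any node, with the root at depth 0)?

The longest root-to-leaf path is 4 → 5 → 1 (2 edges).

2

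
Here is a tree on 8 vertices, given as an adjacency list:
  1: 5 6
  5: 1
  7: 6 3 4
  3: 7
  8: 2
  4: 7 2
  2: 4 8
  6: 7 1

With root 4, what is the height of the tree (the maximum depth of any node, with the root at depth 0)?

4

5 sits deepest: 4–7–6–1–5 — 4 edges from the root.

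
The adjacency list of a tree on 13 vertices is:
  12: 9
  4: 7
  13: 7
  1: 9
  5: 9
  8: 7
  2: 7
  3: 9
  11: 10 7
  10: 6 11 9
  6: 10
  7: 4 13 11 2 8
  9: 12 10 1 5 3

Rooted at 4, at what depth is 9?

4

Climbing from 9 to the root: 9 – 10 – 11 – 7 – 4. That's 4 steps.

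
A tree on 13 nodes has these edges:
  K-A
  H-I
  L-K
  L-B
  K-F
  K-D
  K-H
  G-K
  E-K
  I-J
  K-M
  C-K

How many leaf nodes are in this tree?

9

Degree-1 nodes: A, B, C, D, E, F, G, J, M — 9 of them.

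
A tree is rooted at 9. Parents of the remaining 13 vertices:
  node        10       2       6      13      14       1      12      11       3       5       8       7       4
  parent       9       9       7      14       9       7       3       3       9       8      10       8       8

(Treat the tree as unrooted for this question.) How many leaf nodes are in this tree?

8

The leaves are 1, 2, 4, 5, 6, 11, 12, 13.
That is 8 leaves.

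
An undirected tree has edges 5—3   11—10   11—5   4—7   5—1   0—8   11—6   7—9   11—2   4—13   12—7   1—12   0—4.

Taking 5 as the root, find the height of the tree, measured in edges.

A deepest node is 8, reached by 5–1–12–7–4–0–8.
That path has 6 edges, so the height is 6.

6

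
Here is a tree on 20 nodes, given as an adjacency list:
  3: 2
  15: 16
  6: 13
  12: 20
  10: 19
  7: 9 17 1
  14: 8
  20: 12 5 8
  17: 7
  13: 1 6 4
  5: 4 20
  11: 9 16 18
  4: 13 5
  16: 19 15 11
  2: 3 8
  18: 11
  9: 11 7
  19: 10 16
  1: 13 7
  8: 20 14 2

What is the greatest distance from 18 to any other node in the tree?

11

The node farthest from 18 is 3, via 18-11-9-7-1-13-4-5-20-8-2-3 — 11 edges.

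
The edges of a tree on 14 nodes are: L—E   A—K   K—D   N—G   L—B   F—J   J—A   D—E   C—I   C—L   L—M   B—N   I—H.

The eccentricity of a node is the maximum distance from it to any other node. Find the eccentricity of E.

Distances from E peak at 5, attained at F.
E–D–K–A–J–F

5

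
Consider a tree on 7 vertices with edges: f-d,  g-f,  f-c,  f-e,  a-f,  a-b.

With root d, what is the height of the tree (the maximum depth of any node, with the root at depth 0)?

The longest root-to-leaf path is d – f – a – b (3 edges).

3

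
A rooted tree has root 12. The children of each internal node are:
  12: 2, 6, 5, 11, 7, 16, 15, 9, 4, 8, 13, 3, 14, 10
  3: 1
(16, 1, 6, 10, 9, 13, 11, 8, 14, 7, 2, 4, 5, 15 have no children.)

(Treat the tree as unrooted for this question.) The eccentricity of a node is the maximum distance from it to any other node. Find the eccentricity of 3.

Distances from 3 peak at 2, attained at 8 (13, 16, 6, 15, 10, 9, 11, 4, 14, 2, 7, 5 also at distance 2).
3-12-8

2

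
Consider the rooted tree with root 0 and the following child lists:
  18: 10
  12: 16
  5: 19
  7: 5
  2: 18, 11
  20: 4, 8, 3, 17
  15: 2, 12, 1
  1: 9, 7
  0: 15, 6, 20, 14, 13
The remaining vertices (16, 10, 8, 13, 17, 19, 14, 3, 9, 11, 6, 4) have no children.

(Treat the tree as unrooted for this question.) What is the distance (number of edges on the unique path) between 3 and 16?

The path is 3 – 20 – 0 – 15 – 12 – 16, which has 5 edges.

5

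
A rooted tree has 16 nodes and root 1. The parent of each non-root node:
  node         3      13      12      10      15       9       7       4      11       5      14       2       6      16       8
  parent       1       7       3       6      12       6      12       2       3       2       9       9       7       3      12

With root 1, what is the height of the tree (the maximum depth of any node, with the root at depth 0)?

5 sits deepest: 1–3–12–7–6–9–2–5 — 7 edges from the root.

7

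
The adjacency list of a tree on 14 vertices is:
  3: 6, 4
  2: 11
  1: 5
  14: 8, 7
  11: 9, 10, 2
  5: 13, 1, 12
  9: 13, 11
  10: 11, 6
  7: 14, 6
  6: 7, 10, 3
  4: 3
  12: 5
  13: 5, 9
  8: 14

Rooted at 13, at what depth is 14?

6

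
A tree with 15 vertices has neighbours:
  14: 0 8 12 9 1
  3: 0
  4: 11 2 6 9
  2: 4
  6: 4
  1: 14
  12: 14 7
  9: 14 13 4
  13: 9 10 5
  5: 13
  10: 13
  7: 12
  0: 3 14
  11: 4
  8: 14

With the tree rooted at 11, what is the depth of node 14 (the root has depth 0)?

11 – 4 – 9 – 14 — 3 edges.

3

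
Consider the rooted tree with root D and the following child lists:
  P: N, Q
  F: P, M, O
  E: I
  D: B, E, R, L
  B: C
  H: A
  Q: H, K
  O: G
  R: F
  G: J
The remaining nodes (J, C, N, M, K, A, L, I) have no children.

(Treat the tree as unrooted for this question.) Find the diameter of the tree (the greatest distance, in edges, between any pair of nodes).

BFS from A reaches I last, at distance 8; BFS from I confirms no node is farther.
Path: A - H - Q - P - F - R - D - E - I.

8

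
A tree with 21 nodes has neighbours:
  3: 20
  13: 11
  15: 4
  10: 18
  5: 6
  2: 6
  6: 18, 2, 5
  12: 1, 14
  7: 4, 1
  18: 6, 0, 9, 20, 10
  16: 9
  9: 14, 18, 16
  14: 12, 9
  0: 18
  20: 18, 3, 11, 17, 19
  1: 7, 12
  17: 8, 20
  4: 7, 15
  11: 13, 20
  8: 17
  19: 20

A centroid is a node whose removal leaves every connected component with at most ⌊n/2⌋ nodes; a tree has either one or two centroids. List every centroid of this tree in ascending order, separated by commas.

Delete 18: the remaining components have sizes 8, 7, 3, 1, 1. Max 8 ≤ 10, so 18 is a centroid.
Every other node leaves some component of size > 10, so the centroid is unique.

18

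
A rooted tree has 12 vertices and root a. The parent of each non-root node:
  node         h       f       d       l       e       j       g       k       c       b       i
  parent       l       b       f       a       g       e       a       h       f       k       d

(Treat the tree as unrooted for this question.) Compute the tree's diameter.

10

Starting from j, a farthest node is i at distance 10.
One longest path: j - e - g - a - l - h - k - b - f - d - i.
So the diameter is 10.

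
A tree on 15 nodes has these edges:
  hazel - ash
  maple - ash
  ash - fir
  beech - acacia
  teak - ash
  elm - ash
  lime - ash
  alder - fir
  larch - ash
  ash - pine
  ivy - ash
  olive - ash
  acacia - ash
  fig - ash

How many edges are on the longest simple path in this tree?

4

Starting from beech, a farthest node is alder at distance 4.
One longest path: beech – acacia – ash – fir – alder.
So the diameter is 4.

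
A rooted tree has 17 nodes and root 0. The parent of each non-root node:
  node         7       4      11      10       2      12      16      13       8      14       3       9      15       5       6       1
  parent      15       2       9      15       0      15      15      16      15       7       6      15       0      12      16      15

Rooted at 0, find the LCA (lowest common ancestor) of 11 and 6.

15

Ancestors of 11 (toward the root): 11, 9, 15, 0.
Ancestors of 6: 6, 16, 15, 0.
The deepest node appearing in both lists is 15.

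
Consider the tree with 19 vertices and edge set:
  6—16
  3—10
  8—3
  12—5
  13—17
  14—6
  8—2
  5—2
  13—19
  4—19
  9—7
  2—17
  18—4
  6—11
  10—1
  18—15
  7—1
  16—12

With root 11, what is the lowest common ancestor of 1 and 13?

1's ancestor chain is 1, 10, 3, 8, 2, 5, 12, 16, 6, 11 and 13's is 13, 17, 2, 5, 12, 16, 6, 11; they first meet at 2.

2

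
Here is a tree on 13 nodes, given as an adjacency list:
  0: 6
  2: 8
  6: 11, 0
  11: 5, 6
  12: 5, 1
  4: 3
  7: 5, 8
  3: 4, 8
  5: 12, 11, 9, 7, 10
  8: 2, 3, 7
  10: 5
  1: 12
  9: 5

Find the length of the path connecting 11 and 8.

3

11 – 5 – 7 – 8: 3 edges.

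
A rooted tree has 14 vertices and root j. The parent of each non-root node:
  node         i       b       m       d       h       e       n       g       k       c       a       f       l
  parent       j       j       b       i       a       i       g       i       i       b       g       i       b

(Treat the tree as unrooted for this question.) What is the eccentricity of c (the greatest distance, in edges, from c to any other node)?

6

Distances from c peak at 6, attained at h.
c – b – j – i – g – a – h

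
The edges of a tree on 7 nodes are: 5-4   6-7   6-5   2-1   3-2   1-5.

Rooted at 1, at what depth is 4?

2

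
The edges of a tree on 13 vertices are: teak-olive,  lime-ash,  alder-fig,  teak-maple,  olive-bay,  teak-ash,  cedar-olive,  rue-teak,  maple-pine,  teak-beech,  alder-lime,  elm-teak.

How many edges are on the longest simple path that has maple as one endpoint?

5

A farthest node from maple is fig.
The path maple–teak–ash–lime–alder–fig has 5 edges.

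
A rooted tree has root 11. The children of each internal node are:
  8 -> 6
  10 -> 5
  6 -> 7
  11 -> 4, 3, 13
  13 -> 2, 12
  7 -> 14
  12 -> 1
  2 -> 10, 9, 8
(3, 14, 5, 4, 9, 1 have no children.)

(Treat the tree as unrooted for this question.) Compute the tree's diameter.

Starting from 14, a farthest node is 4 at distance 7.
One longest path: 14–7–6–8–2–13–11–4.
So the diameter is 7.

7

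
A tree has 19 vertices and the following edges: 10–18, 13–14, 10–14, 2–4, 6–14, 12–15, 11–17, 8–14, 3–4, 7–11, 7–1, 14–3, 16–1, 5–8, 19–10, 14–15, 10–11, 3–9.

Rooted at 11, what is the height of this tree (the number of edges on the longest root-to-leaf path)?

5

A deepest node is 2, reached by 11 – 10 – 14 – 3 – 4 – 2.
That path has 5 edges, so the height is 5.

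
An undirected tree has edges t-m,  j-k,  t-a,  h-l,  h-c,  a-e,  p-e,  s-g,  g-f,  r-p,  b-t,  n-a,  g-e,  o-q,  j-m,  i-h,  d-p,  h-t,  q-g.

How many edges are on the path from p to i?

5

p–e–a–t–h–i: 5 edges.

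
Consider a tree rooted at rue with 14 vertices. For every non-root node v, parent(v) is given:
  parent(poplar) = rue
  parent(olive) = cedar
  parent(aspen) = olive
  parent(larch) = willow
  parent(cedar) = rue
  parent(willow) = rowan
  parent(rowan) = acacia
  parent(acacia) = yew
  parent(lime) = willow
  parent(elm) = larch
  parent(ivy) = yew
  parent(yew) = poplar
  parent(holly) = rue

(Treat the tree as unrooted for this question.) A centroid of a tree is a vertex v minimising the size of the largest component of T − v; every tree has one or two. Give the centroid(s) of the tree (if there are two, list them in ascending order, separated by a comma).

yew

If yew is removed the pieces have sizes 6, 6, 1, all ≤ ⌊14/2⌋ = 7.
Every other node leaves some component of size > 7, so the centroid is unique.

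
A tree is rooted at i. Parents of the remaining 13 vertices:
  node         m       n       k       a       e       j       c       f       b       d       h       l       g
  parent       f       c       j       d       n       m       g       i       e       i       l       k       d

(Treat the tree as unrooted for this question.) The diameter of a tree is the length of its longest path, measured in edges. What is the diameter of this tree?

12

Starting from h, a farthest node is b at distance 12.
One longest path: h-l-k-j-m-f-i-d-g-c-n-e-b.
So the diameter is 12.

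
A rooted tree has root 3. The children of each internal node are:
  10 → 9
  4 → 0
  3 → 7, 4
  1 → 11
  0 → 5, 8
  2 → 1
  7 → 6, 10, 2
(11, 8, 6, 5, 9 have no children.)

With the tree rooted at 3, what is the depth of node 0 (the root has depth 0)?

Climbing from 0 to the root: 0–4–3. That's 2 steps.

2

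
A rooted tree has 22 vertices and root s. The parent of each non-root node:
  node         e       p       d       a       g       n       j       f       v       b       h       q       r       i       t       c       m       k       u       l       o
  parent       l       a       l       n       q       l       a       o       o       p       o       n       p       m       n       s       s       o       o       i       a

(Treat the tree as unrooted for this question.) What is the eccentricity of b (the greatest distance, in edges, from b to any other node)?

8

Distances from b peak at 8, attained at c.
b-p-a-n-l-i-m-s-c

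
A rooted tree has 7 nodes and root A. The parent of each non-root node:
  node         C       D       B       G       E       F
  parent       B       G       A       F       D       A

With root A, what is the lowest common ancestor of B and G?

Ancestors of B (toward the root): B, A.
Ancestors of G: G, F, A.
The deepest node appearing in both lists is A.

A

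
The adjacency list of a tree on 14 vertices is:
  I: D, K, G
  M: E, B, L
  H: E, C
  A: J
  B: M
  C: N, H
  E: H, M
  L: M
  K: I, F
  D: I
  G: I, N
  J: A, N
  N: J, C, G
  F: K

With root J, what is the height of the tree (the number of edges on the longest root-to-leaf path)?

L sits deepest: J-N-C-H-E-M-L — 6 edges from the root.

6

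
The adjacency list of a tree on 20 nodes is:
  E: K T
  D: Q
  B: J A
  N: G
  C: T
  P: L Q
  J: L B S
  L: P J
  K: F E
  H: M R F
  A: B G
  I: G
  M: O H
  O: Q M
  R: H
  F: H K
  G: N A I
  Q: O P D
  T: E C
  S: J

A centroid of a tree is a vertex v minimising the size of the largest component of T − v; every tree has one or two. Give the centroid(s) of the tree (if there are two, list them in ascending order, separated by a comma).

Q

Delete Q: the remaining components have sizes 9, 9, 1. Max 9 ≤ 10, so Q is a centroid.
No neighbour of Q does as well, so Q is the unique centroid.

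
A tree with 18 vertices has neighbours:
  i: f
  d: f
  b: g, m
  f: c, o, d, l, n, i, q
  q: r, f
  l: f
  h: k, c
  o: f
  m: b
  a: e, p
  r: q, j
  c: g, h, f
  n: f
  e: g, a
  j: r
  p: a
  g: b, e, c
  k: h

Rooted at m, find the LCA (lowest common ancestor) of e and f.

Path e→root: e g b m; path f→root: f c g b m.
First common node: g.

g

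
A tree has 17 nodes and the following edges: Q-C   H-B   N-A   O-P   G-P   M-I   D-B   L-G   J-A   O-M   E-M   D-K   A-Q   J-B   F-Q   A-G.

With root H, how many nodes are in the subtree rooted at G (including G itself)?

Descendants of G (including itself): G, P, L, O, M, I, E. That's 7.

7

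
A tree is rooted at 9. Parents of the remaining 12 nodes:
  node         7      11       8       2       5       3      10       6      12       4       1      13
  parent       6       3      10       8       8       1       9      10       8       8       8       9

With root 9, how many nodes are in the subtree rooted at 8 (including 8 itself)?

8

The subtree rooted at 8 contains: 8, 1, 4, 5, 2, 12, 3, 11 — 8 nodes.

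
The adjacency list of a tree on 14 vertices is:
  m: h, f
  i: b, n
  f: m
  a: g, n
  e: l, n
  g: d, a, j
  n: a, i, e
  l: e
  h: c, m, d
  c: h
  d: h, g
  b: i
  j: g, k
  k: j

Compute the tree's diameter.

BFS from f reaches b last, at distance 8; BFS from b confirms no node is farther.
Path: f – m – h – d – g – a – n – i – b.

8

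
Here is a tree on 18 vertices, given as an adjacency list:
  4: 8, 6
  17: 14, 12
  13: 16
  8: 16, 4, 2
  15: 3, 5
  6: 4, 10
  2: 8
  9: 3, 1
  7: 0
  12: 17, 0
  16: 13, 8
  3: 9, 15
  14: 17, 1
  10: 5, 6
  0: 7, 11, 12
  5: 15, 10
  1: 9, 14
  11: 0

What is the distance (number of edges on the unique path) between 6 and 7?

11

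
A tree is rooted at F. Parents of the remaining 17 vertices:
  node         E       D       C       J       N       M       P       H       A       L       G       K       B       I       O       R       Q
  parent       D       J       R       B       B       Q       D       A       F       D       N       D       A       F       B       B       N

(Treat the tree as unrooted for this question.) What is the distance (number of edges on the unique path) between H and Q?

H–A–B–N–Q: 4 edges.

4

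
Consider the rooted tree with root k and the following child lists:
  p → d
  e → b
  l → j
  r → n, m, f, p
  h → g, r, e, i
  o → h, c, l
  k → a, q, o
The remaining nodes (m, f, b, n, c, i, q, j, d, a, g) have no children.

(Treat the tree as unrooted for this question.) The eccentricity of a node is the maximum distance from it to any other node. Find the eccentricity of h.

3

The node farthest from h is q (a, d, j also at distance 3), via h-o-k-q — 3 edges.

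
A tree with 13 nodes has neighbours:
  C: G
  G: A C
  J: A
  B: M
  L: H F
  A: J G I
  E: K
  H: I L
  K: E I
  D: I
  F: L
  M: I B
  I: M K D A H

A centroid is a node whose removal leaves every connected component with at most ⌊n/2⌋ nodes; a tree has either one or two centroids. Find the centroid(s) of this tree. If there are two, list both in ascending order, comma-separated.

If I is removed the pieces have sizes 4, 3, 2, 2, 1, all ≤ ⌊13/2⌋ = 6.
Every other node leaves some component of size > 6, so the centroid is unique.

I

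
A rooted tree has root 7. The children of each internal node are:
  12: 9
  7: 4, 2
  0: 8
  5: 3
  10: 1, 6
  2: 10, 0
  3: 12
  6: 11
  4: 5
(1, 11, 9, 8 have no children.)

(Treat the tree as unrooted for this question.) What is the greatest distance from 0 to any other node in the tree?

A farthest node from 0 is 9.
The path 0-2-7-4-5-3-12-9 has 7 edges.

7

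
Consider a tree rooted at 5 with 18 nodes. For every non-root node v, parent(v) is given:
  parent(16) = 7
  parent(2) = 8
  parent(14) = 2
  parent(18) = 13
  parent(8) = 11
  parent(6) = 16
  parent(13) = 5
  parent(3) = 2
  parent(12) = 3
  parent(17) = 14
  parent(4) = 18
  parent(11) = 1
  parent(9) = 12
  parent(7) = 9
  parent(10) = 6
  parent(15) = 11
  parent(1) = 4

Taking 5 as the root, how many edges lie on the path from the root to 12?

5–13–18–4–1–11–8–2–3–12 — 9 edges.

9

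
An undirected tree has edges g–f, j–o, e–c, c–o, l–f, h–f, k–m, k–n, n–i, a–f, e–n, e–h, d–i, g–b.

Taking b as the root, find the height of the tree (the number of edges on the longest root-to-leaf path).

A deepest node is d, reached by b–g–f–h–e–n–i–d.
That path has 7 edges, so the height is 7.

7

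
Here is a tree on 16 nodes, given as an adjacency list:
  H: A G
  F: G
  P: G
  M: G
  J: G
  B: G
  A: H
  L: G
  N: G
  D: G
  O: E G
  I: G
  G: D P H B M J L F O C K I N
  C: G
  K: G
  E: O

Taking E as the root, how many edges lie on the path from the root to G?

2

E – O – G — 2 edges.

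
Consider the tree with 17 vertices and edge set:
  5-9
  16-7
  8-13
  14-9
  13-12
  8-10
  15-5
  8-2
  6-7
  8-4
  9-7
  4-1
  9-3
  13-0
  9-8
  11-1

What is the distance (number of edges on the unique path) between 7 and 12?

4

The path is 7 - 9 - 8 - 13 - 12, which has 4 edges.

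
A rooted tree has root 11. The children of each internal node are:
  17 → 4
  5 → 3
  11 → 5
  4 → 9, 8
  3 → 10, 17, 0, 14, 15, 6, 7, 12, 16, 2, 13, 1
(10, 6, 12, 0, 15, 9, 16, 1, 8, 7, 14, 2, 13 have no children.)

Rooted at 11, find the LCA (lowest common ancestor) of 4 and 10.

3

Ancestors of 4 (toward the root): 4, 17, 3, 5, 11.
Ancestors of 10: 10, 3, 5, 11.
The deepest node appearing in both lists is 3.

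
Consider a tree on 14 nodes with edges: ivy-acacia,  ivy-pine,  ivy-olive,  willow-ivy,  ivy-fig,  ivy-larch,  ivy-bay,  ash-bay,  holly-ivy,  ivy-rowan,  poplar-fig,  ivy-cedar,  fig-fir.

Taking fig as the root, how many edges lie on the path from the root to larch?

Climbing from larch to the root: larch → ivy → fig. That's 2 steps.

2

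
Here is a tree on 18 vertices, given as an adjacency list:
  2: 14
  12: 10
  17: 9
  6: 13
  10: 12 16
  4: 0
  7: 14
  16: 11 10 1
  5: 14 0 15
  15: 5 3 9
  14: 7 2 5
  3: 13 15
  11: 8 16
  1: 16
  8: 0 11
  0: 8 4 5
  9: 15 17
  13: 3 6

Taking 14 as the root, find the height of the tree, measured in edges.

The longest root-to-leaf path is 14-5-0-8-11-16-10-12 (7 edges).

7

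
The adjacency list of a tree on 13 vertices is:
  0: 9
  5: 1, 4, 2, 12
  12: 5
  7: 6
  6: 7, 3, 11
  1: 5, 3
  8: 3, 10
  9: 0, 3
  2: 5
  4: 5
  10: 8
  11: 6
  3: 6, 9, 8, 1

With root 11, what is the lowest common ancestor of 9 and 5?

9's ancestor chain is 9, 3, 6, 11 and 5's is 5, 1, 3, 6, 11; they first meet at 3.

3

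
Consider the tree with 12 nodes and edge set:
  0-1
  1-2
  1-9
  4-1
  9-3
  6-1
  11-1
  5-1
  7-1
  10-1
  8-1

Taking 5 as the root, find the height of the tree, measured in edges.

3

3 sits deepest: 5-1-9-3 — 3 edges from the root.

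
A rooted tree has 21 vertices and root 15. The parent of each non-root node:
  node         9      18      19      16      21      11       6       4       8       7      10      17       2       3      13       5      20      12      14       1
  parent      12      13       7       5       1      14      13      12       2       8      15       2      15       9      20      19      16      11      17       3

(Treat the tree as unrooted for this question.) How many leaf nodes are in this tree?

5

Exactly 5 nodes have a single neighbour: 4, 6, 10, 18, 21.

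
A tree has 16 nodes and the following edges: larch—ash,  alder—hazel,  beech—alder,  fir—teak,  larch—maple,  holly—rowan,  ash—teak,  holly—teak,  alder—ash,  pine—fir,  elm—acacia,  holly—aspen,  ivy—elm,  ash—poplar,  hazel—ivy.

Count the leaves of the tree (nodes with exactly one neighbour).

The leaves are acacia, aspen, beech, maple, pine, poplar, rowan.
That is 7 leaves.

7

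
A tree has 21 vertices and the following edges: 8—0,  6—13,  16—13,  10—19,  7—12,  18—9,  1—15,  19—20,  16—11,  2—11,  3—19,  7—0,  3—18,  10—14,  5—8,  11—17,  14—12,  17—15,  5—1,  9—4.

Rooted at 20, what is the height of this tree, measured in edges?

15

6 sits deepest: 20–19–10–14–12–7–0–8–5–1–15–17–11–16–13–6 — 15 edges from the root.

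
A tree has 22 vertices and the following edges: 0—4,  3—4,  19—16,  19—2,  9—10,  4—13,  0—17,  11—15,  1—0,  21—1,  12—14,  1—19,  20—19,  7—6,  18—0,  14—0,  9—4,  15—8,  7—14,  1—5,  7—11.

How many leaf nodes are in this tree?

The leaves are 2, 3, 5, 6, 8, 10, 12, 13, 16, 17, 18, 20, 21.
That is 13 leaves.

13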